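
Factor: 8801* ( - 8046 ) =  - 70812846 = - 2^1 *3^3*13^1*149^1*677^1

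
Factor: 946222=2^1*167^1*2833^1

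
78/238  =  39/119 = 0.33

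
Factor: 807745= 5^1 * 73^1*2213^1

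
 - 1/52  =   - 1 + 51/52 =-  0.02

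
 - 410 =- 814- - 404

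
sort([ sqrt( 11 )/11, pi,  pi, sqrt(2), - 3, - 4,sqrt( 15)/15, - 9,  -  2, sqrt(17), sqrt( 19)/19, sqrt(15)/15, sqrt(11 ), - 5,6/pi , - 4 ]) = [ - 9, - 5,- 4, - 4,- 3, - 2 , sqrt(19 ) /19, sqrt ( 15)/15, sqrt(15)/15, sqrt(11)/11,sqrt(2), 6/pi,pi,pi, sqrt( 11 ) , sqrt(17)]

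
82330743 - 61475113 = 20855630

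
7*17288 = 121016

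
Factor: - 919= - 919^1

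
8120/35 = 232 = 232.00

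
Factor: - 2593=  - 2593^1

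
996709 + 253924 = 1250633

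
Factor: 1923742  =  2^1*961871^1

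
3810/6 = 635  =  635.00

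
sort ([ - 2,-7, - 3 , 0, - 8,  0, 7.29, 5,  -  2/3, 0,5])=[ - 8, - 7,  -  3, - 2, - 2/3, 0, 0, 0, 5, 5, 7.29 ]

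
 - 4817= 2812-7629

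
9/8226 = 1/914 = 0.00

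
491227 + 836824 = 1328051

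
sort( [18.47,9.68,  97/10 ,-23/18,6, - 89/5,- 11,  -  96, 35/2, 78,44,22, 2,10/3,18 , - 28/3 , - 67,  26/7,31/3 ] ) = [ - 96 , - 67, - 89/5 , - 11, -28/3, -23/18, 2, 10/3, 26/7, 6, 9.68 , 97/10,31/3 , 35/2,18,  18.47,22, 44, 78 ] 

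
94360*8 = 754880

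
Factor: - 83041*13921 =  - 7^1*11863^1* 13921^1 = - 1156013761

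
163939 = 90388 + 73551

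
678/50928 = 113/8488 =0.01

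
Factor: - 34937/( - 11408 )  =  2^ ( - 4)*7^2 = 49/16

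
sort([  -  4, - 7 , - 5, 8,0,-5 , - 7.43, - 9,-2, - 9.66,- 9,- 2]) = [ -9.66, - 9, - 9, - 7.43,- 7, - 5, -5,  -  4,-2, - 2,0,8 ] 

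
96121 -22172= 73949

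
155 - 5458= - 5303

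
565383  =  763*741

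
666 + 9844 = 10510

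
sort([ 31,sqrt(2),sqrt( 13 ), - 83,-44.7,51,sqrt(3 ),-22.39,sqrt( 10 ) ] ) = [-83,-44.7 ,-22.39,sqrt( 2),sqrt( 3), sqrt( 10),sqrt( 13), 31  ,  51]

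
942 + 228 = 1170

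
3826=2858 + 968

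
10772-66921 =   -  56149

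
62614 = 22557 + 40057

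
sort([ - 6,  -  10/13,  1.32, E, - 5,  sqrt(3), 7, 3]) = [ - 6,  -  5, - 10/13,1.32,sqrt( 3 ), E, 3, 7 ]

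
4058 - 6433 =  - 2375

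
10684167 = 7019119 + 3665048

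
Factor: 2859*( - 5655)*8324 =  - 2^2*3^2*5^1*13^1 * 29^1*953^1*2081^1 =- 134579476980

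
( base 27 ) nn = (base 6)2552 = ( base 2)1010000100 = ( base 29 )M6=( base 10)644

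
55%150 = 55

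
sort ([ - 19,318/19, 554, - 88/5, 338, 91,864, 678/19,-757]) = [ - 757, - 19, - 88/5 , 318/19, 678/19,  91, 338, 554,864 ] 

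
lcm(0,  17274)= 0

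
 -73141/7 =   -  73141/7=- 10448.71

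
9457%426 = 85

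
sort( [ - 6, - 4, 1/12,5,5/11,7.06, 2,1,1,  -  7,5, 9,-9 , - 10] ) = [ - 10,  -  9 ,-7, - 6,  -  4, 1/12, 5/11,1, 1,2,5,5,7.06,9]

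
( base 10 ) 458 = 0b111001010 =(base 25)i8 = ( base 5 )3313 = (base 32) EA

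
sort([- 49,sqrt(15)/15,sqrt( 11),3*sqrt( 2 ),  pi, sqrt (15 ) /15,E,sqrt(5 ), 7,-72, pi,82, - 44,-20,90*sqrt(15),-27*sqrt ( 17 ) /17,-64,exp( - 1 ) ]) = [ - 72, -64,-49, - 44,-20, - 27*sqrt(17 ) /17, sqrt (15 ) /15,sqrt(15)/15,exp ( - 1 ),sqrt(5 ),E  ,  pi,pi,sqrt(11 ) , 3*sqrt( 2),7,82,90* sqrt(15 )]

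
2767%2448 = 319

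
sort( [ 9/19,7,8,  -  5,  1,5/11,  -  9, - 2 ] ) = [ - 9,  -  5, - 2,5/11, 9/19,1,7,8]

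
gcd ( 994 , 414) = 2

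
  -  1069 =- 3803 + 2734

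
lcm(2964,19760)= 59280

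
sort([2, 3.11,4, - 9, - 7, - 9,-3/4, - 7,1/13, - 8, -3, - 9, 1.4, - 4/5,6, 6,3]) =[ -9, - 9 , - 9 ,-8, -7, - 7, - 3,- 4/5, - 3/4,1/13, 1.4,2 , 3,3.11,  4, 6 , 6]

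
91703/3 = 30567 + 2/3=30567.67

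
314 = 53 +261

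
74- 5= 69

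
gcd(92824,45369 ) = 1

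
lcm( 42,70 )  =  210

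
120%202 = 120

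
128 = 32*4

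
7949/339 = 23+152/339   =  23.45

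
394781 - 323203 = 71578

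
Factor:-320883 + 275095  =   - 45788=-  2^2*11447^1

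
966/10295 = 966/10295= 0.09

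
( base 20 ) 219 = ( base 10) 829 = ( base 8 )1475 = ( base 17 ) 2ED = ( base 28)11H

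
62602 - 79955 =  - 17353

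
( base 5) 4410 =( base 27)mb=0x25d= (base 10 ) 605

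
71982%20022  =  11916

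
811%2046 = 811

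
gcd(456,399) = 57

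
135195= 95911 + 39284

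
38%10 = 8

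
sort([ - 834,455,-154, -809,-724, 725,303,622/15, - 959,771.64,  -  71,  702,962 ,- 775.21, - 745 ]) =[ - 959, - 834,  -  809, - 775.21,- 745 , - 724 , - 154, - 71,622/15, 303,455,702, 725,771.64 , 962 ]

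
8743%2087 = 395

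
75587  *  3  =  226761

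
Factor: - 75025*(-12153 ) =3^1*5^2*3001^1*4051^1 = 911778825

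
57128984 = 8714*6556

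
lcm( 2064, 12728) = 76368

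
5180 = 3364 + 1816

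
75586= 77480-1894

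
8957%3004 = 2949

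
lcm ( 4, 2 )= 4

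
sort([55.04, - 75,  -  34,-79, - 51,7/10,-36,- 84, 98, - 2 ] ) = [-84,-79,-75 ,-51,-36,-34,-2, 7/10, 55.04,98]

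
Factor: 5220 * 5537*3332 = 2^4*3^2*5^1*7^4*17^1 * 29^1*113^1 = 96305262480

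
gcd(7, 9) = 1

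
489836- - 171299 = 661135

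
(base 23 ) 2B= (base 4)321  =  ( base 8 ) 71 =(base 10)57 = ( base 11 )52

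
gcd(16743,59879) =1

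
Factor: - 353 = -353^1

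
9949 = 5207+4742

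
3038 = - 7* ( - 434) 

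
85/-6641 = - 85/6641 =- 0.01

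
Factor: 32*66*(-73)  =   - 2^6*3^1*11^1*73^1 =-154176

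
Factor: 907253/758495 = 5^(-1 )*29^(-1 ) * 61^1*107^1 * 139^1*5231^( - 1 ) 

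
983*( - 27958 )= - 27482714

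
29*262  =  7598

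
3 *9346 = 28038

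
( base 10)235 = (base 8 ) 353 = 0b11101011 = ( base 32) 7b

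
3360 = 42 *80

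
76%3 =1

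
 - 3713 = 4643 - 8356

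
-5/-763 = 5/763 = 0.01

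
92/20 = 23/5 = 4.60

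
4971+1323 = 6294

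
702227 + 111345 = 813572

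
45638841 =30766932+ 14871909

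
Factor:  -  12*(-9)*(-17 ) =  - 2^2*3^3*17^1=-  1836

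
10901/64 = 10901/64 = 170.33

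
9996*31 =309876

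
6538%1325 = 1238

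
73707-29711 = 43996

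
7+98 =105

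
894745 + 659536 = 1554281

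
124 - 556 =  - 432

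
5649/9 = 1883/3 = 627.67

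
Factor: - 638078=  - 2^1*7^2* 17^1*383^1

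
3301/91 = 3301/91 = 36.27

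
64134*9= 577206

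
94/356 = 47/178 = 0.26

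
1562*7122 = 11124564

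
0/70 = 0 = 0.00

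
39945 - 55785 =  - 15840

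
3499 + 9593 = 13092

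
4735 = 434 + 4301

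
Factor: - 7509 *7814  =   - 58675326 =-2^1*3^1*2503^1 * 3907^1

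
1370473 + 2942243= 4312716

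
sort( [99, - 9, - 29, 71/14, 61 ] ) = [  -  29, - 9,71/14, 61, 99]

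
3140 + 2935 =6075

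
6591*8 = 52728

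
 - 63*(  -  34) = 2142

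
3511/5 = 3511/5= 702.20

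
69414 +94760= 164174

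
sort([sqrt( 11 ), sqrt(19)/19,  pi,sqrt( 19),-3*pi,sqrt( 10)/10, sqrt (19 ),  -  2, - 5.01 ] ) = [ - 3*pi,  -  5.01, - 2,sqrt(19 ) /19 , sqrt(10) /10,pi,sqrt(11) , sqrt( 19),sqrt(19)]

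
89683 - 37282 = 52401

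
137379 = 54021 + 83358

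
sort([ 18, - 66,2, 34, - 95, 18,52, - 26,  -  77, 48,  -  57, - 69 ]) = [-95,-77, - 69 ,-66, - 57,-26, 2, 18  ,  18, 34, 48, 52]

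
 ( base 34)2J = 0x57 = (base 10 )87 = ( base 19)4B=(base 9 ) 106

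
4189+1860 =6049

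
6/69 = 2/23 = 0.09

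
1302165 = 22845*57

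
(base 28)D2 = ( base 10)366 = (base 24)F6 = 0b101101110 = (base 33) b3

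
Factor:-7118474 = -2^1*11^1*323567^1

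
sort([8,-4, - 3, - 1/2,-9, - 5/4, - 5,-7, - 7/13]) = [ - 9, - 7, - 5, - 4, - 3,  -  5/4,-7/13, - 1/2, 8] 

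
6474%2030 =384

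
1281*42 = 53802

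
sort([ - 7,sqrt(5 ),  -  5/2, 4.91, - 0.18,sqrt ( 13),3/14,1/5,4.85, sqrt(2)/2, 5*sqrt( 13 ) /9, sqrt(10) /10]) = [ - 7, - 5/2, - 0.18,1/5,3/14, sqrt( 10) /10,sqrt(2)/2 , 5 *sqrt( 13 )/9,sqrt( 5), sqrt( 13),4.85,4.91]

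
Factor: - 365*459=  - 167535 = -3^3 *5^1*17^1*73^1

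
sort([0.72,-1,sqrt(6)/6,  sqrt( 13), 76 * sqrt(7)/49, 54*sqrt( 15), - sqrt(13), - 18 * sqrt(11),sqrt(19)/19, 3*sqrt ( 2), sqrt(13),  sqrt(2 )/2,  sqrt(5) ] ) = [ - 18  *sqrt(11), - sqrt( 13), - 1, sqrt(19)/19,sqrt( 6)/6,sqrt(2)/2,0.72, sqrt(5), sqrt(13 ),sqrt (13), 76*sqrt(7) /49,3*sqrt( 2), 54*sqrt(15 )]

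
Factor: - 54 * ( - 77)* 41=170478 = 2^1*3^3*7^1*11^1*41^1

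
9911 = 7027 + 2884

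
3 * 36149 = 108447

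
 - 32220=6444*(-5)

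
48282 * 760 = 36694320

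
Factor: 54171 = 3^2*13^1 * 463^1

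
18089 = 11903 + 6186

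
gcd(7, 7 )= 7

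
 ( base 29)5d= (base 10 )158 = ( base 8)236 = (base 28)5I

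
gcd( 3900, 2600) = 1300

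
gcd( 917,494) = 1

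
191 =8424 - 8233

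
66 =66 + 0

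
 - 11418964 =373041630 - 384460594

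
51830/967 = 51830/967 = 53.60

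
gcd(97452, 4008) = 12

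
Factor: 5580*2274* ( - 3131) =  - 2^3*3^3* 5^1*31^2* 101^1*379^1 = - 39729008520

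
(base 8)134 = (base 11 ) 84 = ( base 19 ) 4G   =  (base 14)68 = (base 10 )92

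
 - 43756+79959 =36203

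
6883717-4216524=2667193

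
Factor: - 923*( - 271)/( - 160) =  - 250133/160 = - 2^( - 5 )*5^ ( - 1) *13^1 * 71^1* 271^1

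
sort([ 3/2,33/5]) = [ 3/2,33/5]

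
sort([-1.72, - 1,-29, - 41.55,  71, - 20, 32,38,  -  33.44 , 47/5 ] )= [ - 41.55,-33.44, - 29, - 20 ,-1.72, - 1, 47/5, 32,38, 71]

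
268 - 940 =  -  672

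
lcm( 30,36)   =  180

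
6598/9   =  733 + 1/9  =  733.11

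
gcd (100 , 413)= 1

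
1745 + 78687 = 80432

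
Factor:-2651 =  - 11^1*241^1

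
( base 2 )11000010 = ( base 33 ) 5t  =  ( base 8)302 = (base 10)194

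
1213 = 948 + 265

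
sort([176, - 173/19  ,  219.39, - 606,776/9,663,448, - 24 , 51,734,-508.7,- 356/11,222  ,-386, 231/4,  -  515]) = [ - 606, - 515,-508.7, - 386, - 356/11, - 24 , - 173/19, 51, 231/4,776/9,176,219.39,222,  448,663,  734]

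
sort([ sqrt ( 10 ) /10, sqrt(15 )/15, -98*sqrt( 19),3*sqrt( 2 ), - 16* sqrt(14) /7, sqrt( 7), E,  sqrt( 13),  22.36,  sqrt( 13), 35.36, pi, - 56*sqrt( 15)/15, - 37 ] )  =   [ - 98 * sqrt(19), - 37, - 56*sqrt ( 15 ) /15,- 16*sqrt( 14 )/7,sqrt ( 15)/15,  sqrt(10)/10, sqrt( 7),  E,pi, sqrt(13 ), sqrt (13 ),3*sqrt( 2), 22.36,35.36 ] 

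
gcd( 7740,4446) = 18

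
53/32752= 53/32752 = 0.00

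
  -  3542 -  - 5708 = 2166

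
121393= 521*233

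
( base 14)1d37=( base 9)7284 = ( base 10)5341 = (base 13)257b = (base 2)1010011011101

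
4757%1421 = 494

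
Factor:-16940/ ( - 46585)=2^2*11^( - 1)=4/11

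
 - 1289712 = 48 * ( - 26869)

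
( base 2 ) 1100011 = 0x63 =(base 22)4B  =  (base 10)99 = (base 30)39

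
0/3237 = 0 = 0.00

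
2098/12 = 174 + 5/6 = 174.83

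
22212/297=74 + 26/33=74.79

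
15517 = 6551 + 8966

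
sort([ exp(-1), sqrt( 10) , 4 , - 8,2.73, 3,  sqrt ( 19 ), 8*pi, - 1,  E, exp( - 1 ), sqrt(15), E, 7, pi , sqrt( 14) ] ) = [ - 8, - 1,exp(  -  1),exp (  -  1 ), E,  E, 2.73, 3, pi,sqrt( 10 ),sqrt(14), sqrt( 15 ), 4, sqrt(19 ),  7,8*pi]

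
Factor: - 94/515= - 2^1*5^( -1) * 47^1*103^( - 1)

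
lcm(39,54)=702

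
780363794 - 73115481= 707248313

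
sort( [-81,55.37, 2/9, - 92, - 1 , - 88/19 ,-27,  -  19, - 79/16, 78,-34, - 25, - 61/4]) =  [ - 92, - 81, - 34,-27, - 25,-19, - 61/4, - 79/16,-88/19, - 1, 2/9, 55.37 , 78]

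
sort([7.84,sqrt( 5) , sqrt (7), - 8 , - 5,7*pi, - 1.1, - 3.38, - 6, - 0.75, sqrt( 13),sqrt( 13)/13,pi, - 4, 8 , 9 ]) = [ - 8, - 6, - 5, - 4, - 3.38,-1.1, - 0.75,sqrt(13) /13,sqrt(5), sqrt(7 ), pi, sqrt( 13),7.84, 8,9, 7*pi]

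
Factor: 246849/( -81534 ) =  - 769/254 = - 2^(  -  1)*127^ (-1)*769^1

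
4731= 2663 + 2068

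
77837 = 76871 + 966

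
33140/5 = 6628=6628.00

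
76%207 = 76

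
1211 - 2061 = - 850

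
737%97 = 58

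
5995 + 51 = 6046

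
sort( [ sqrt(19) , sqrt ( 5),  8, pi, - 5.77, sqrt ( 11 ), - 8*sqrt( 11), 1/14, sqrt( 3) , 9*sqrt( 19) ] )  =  [ - 8*sqrt(11), - 5.77, 1/14, sqrt( 3), sqrt( 5 ) , pi, sqrt( 11),  sqrt (19 ) , 8, 9*sqrt( 19 )] 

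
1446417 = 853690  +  592727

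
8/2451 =8/2451= 0.00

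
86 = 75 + 11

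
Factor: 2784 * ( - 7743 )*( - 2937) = 2^5*3^3*11^1 * 29^2 * 89^2 = 63311475744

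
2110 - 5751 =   -  3641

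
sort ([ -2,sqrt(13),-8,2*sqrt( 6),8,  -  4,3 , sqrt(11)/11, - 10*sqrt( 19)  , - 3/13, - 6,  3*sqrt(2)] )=[ - 10*sqrt(19 ), - 8 , - 6,-4, - 2, - 3/13,sqrt(11 ) /11, 3,sqrt(13) , 3*sqrt( 2),2*sqrt(6), 8]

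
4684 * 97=454348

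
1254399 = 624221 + 630178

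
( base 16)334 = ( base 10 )820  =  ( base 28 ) 118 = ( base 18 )29a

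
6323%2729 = 865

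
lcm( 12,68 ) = 204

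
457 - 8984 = - 8527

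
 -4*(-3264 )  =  13056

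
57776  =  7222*8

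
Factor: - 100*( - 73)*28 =2^4*5^2*7^1*73^1= 204400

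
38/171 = 2/9 = 0.22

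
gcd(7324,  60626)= 2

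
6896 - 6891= 5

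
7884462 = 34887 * 226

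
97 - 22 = 75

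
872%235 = 167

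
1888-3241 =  - 1353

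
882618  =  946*933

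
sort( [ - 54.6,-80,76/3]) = [ - 80, -54.6,  76/3 ]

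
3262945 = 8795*371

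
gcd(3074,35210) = 2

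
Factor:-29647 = - 23^1*1289^1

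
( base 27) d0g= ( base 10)9493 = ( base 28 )c31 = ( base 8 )22425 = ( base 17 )1fe7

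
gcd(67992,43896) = 24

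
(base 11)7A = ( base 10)87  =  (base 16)57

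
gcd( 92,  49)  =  1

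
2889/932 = 2889/932= 3.10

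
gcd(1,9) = 1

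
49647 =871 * 57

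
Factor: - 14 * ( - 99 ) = 2^1*3^2 * 7^1 *11^1 = 1386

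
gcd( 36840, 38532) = 12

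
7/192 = 7/192 = 0.04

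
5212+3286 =8498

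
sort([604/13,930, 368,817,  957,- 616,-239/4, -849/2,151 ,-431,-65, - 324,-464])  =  [ - 616, - 464, - 431,-849/2,  -  324,-65,  -  239/4 , 604/13, 151 , 368, 817, 930,957]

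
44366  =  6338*7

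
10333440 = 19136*540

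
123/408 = 41/136 = 0.30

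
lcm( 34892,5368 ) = 69784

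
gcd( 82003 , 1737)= 1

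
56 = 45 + 11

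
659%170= 149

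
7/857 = 7/857=   0.01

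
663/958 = 663/958 = 0.69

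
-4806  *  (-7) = 33642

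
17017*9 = 153153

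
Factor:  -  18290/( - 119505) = 118/771 = 2^1 *3^( - 1 ) * 59^1*257^( - 1 )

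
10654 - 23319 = - 12665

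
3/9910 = 3/9910 = 0.00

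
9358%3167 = 3024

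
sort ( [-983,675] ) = [ -983,675 ]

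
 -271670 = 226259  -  497929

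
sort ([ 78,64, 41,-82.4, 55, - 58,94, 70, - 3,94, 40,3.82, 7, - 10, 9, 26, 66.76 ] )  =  [ - 82.4,-58,-10, - 3, 3.82,7,9,26, 40, 41,55, 64, 66.76, 70, 78, 94 , 94]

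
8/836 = 2/209 = 0.01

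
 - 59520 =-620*96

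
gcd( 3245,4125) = 55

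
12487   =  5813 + 6674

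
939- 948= -9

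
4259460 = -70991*( - 60 )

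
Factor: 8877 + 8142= 17019= 3^2*31^1*  61^1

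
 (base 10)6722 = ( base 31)6uq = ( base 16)1a42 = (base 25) AIM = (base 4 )1221002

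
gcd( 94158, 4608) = 18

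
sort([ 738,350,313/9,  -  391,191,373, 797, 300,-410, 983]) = [-410,-391,313/9,  191, 300, 350,373, 738,797,983 ] 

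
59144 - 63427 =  - 4283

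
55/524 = 55/524 = 0.10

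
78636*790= 62122440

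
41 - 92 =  - 51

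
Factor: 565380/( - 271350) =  - 698/335= - 2^1 * 5^( - 1)* 67^(- 1)*349^1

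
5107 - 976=4131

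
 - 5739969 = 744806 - 6484775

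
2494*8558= 21343652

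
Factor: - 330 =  - 2^1 * 3^1*5^1*11^1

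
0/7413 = 0 = 0.00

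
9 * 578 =5202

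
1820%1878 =1820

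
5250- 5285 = - 35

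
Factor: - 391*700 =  - 273700 = - 2^2*5^2*7^1 *17^1*23^1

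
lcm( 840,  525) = 4200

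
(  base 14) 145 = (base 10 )257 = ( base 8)401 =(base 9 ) 315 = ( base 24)ah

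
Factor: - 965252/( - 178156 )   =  11^( -1)*4049^(- 1 )*241313^1 =241313/44539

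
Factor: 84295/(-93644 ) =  - 2^(  -  2) *5^1*23^1*41^(-1) *571^( - 1 )*733^1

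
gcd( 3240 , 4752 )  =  216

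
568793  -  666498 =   -  97705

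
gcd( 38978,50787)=1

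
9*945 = 8505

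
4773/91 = 4773/91 = 52.45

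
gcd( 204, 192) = 12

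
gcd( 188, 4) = 4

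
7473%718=293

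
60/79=60/79 = 0.76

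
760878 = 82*9279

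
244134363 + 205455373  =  449589736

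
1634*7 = 11438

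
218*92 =20056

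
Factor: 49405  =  5^1 * 41^1*241^1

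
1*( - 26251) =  - 26251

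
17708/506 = 8854/253=35.00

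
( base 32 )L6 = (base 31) LR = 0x2a6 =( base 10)678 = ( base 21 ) 1B6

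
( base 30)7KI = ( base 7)26112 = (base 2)1101100000110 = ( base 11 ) 521a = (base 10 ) 6918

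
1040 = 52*20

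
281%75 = 56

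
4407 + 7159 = 11566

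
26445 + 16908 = 43353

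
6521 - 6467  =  54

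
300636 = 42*7158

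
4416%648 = 528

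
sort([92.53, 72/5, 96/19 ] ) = [ 96/19,72/5,92.53 ] 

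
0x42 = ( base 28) 2A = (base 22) 30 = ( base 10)66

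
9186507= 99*92793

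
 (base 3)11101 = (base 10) 118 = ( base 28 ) 46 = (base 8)166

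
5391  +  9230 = 14621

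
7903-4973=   2930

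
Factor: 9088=2^7*71^1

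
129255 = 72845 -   -  56410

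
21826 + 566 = 22392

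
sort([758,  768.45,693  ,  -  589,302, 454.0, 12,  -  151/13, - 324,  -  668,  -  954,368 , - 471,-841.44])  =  [-954,  -  841.44,  -  668,-589,-471,-324,-151/13,12, 302, 368, 454.0, 693,758,  768.45]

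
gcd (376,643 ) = 1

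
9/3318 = 3/1106 =0.00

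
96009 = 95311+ 698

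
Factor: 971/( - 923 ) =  - 13^( - 1)*71^( - 1)*971^1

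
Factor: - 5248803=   -  3^1*7^1 * 249943^1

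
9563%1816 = 483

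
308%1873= 308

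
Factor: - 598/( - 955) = 2^1*5^( - 1)*13^1*23^1*191^ (-1 )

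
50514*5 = 252570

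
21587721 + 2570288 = 24158009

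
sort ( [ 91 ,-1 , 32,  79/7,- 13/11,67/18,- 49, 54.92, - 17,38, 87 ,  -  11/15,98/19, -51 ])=[-51, - 49, - 17, - 13/11, - 1, - 11/15 , 67/18, 98/19,79/7,32, 38, 54.92, 87,91 ]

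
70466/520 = 35233/260 = 135.51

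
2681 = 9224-6543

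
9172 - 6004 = 3168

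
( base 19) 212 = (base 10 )743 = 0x2e7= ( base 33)MH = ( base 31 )nu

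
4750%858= 460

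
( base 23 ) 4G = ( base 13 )84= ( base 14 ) 7A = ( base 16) 6C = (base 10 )108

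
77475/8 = 77475/8 = 9684.38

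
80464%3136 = 2064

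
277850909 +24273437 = 302124346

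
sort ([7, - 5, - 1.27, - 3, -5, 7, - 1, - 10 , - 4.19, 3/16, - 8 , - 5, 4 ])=[- 10, - 8, - 5 ,-5,- 5, - 4.19, -3, - 1.27, - 1, 3/16, 4,7, 7 ]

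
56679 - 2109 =54570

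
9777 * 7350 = 71860950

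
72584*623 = 45219832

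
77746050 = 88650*877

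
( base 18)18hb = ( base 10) 8741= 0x2225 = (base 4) 2020211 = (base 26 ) CO5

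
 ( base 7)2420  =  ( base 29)11Q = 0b1110000000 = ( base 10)896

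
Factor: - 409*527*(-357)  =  3^1*7^1 * 17^2*31^1*409^1 = 76948851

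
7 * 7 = 49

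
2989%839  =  472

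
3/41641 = 3/41641 = 0.00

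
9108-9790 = -682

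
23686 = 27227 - 3541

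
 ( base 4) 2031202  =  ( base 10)9058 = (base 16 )2362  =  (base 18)19H4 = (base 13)417A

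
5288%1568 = 584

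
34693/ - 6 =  - 5783+5/6 = - 5782.17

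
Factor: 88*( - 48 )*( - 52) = 219648 =2^9*3^1*11^1 * 13^1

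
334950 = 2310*145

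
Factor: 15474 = 2^1*3^1 * 2579^1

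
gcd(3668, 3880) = 4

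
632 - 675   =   - 43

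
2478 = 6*413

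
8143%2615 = 298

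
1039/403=2 + 233/403 =2.58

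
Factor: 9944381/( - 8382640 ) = - 2^( - 4)*5^( - 1 ) *7^( - 1 )*937^1*10613^1*14969^( - 1)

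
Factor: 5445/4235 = 9/7 =3^2*7^(-1)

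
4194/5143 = 4194/5143  =  0.82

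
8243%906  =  89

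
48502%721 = 195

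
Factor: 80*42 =3360=2^5 * 3^1*5^1 * 7^1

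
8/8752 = 1/1094 = 0.00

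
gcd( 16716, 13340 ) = 4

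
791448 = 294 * 2692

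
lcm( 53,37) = 1961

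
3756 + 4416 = 8172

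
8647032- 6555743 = 2091289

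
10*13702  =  137020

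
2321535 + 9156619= 11478154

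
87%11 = 10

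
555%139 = 138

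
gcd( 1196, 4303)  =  13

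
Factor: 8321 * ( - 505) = -4202105 = -5^1*53^1*101^1*157^1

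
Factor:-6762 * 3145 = -21266490 = - 2^1 * 3^1  *  5^1 *7^2 * 17^1 *23^1*37^1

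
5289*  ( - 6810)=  - 36018090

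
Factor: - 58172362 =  - 2^1*37^1 * 761^1* 1033^1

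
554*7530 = 4171620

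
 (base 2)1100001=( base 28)3D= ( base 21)4d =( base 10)97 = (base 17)5c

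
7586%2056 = 1418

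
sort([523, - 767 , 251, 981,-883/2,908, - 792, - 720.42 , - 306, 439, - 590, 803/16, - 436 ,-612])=[-792,-767, - 720.42, - 612, - 590, - 883/2,-436,  -  306, 803/16,251, 439, 523,908, 981 ] 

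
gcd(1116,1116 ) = 1116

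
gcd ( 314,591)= 1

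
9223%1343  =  1165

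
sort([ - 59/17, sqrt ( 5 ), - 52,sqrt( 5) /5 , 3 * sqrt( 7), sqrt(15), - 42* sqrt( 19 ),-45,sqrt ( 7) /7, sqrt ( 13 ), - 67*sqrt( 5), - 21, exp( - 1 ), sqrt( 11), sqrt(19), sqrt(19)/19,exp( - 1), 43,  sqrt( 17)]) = [ - 42*sqrt(19), - 67*sqrt ( 5), - 52, - 45, - 21,  -  59/17, sqrt(19) /19, exp(  -  1) , exp( - 1 ), sqrt( 7)/7, sqrt ( 5)/5,sqrt(5 ) , sqrt( 11), sqrt(13), sqrt(15 ),  sqrt( 17),sqrt (19 ), 3*sqrt( 7 ),  43 ]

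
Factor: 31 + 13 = 2^2*11^1 = 44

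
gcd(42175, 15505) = 35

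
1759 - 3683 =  - 1924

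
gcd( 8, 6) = 2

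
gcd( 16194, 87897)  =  3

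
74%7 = 4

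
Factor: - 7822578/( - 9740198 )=3911289/4870099 = 3^1*13^( -1)*19^(-1)*433^1*3011^1*19717^(  -  1 ) 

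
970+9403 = 10373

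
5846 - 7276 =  - 1430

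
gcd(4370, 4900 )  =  10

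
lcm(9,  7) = 63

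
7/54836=7/54836=0.00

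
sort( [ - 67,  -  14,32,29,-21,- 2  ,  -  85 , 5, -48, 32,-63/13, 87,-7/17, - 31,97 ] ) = [-85,-67,-48,-31, - 21  ,-14, - 63/13, - 2, -7/17, 5,29,  32,  32, 87, 97] 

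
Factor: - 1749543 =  - 3^1*583181^1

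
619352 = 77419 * 8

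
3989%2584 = 1405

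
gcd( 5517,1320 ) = 3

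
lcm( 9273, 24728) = 74184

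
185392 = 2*92696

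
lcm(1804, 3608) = 3608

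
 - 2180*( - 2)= 4360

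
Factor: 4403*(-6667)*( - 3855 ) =3^1*5^1*7^1*17^1 * 37^1*59^1*113^1*257^1 =113162757855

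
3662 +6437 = 10099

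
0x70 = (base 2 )1110000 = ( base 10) 112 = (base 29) 3p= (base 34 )3A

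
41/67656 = 41/67656  =  0.00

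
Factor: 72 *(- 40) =-2880 = - 2^6*3^2*5^1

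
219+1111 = 1330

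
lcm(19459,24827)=719983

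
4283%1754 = 775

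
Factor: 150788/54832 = 11/4= 2^( - 2)*11^1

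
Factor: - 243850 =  - 2^1*5^2*4877^1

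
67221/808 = 83 + 157/808=83.19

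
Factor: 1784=2^3*223^1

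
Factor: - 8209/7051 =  - 11^( - 1 ) * 641^( - 1)*8209^1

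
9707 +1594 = 11301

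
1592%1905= 1592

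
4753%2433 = 2320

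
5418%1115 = 958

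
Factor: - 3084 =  - 2^2*3^1*257^1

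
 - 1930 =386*( - 5 )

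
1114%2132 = 1114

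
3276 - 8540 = - 5264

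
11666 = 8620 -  - 3046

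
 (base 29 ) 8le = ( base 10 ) 7351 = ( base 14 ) 2971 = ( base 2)1110010110111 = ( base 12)4307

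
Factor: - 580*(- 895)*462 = 239824200 = 2^3* 3^1*5^2*7^1* 11^1*29^1 * 179^1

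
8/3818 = 4/1909= 0.00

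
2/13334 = 1/6667 = 0.00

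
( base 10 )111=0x6F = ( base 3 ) 11010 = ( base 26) 47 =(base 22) 51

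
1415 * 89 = 125935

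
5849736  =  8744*669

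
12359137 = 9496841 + 2862296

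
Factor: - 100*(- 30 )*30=90000 = 2^4*3^2*5^4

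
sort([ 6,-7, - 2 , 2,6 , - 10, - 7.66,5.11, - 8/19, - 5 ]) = [-10, - 7.66,  -  7, - 5, -2, - 8/19,2,  5.11,6,6]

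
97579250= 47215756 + 50363494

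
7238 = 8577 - 1339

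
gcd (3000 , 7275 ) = 75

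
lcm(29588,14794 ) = 29588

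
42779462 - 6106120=36673342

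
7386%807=123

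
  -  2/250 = - 1/125 = -0.01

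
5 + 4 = 9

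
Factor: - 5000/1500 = -2^1*3^( - 1)*5^1 = - 10/3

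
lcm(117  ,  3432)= 10296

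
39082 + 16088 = 55170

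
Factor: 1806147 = 3^2 * 7^1*28669^1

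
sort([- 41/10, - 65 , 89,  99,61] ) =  [ - 65, - 41/10,61, 89, 99 ] 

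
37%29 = 8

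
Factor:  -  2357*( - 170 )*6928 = 2775980320 = 2^5*5^1*17^1*433^1*2357^1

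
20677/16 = 20677/16 = 1292.31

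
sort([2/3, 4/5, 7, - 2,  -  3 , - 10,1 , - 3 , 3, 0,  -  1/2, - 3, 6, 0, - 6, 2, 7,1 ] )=[-10 , - 6,  -  3, - 3, - 3, - 2, - 1/2, 0, 0, 2/3,  4/5, 1,1, 2 , 3, 6,  7, 7 ]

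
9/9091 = 9/9091=0.00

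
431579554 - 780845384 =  - 349265830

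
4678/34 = 2339/17 = 137.59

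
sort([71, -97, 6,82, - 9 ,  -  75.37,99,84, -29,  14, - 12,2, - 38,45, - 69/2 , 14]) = [ - 97, - 75.37, - 38, - 69/2, - 29, - 12, - 9,2,6,14, 14,45, 71,82,  84,99]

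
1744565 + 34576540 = 36321105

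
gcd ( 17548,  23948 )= 4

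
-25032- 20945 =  - 45977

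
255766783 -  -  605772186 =861538969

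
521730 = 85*6138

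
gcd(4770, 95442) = 6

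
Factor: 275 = 5^2*11^1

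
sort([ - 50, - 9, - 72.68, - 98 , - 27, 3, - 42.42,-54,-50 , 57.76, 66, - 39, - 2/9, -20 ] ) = [-98,-72.68,  -  54, - 50, - 50, -42.42, - 39,-27,-20,  -  9, - 2/9,3 , 57.76, 66] 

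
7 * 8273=57911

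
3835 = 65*59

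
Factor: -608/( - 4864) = 2^(  -  3) = 1/8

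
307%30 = 7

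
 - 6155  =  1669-7824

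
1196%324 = 224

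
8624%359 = 8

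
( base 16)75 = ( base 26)4D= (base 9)140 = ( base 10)117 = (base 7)225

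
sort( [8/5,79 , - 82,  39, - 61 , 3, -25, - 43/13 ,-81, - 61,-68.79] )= [ - 82, - 81 ,  -  68.79 ,  -  61, - 61, -25, - 43/13,8/5 , 3, 39 , 79]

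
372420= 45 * 8276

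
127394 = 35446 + 91948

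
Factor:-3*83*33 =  - 8217 = -  3^2*11^1*83^1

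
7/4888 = 7/4888 = 0.00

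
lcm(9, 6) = 18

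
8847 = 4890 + 3957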